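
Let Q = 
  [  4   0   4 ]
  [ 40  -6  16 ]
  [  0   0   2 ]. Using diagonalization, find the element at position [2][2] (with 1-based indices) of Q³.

-216

Characteristic polynomial: r^3 - 28r + 48 = (r - 4)(r - 2)(r + 6), so the eigenvalues are -6, 2, 4.
r=4: eigenvector (1, 4, 0).
r=2: eigenvector (-2, -8, 1).
r=-6: eigenvector (0, 1, 0).
P = [[1, -2, 0], [4, -8, 1], [0, 1, 0]], D = diag(4, 2, -6), P⁻¹ = [[1, 0, 2], [0, 0, 1], [-4, 1, 0]].
Q³ = P·diag(64, 8, -216)·P⁻¹ = [[64, 0, 112], [1120, -216, 448], [0, 0, 8]].
The requested entry is -216.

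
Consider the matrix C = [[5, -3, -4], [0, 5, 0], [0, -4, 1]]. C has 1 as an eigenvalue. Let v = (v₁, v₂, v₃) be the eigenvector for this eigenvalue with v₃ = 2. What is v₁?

2

C − 1I = [[4, -3, -4], [0, 4, 0], [0, -4, 0]].
Solving (C − 1I)v = 0 gives the eigenspace spanned by (2, 0, 2).
With v₃ = 2, v = (2, 0, 2), so v₁ = 2.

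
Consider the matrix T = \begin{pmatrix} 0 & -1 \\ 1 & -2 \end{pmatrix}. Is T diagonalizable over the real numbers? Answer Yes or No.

Characteristic polynomial: p(λ) = λ^2 + 2λ + 1 = (λ + 1)^2.
λ = -1 has algebraic multiplicity 2; rank(T + 1I) = 1, so geometric multiplicity = 1.
Geometric multiplicity < algebraic multiplicity, so T is not diagonalizable.

No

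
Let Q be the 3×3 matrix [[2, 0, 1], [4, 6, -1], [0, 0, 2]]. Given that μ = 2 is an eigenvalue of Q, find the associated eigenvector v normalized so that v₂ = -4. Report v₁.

4

Q − 2I = [[0, 0, 1], [4, 4, -1], [0, 0, 0]].
Solving (Q − 2I)v = 0 gives the eigenspace spanned by (4, -4, 0).
With v₂ = -4, v = (4, -4, 0), so v₁ = 4.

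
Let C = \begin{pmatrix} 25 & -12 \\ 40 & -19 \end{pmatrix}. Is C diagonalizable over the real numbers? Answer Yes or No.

Characteristic polynomial: p(μ) = μ^2 - 6μ + 5 = (μ - 5)(μ - 1).
All 2 eigenvalues are distinct, so C is diagonalizable.

Yes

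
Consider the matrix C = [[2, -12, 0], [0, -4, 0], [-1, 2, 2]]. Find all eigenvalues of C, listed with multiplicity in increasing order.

Characteristic polynomial: p(λ) = λ^3 - 12λ + 16 = (λ - 2)^2(λ + 4).
Roots (with multiplicity): -4, 2, 2.

-4, 2, 2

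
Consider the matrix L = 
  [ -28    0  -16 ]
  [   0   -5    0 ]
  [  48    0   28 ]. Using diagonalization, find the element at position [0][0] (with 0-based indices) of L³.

Characteristic polynomial: r^3 + 5r^2 - 16r - 80 = (r - 4)(r + 4)(r + 5), so the eigenvalues are -5, -4, 4.
r=-4: eigenvector (-2, 0, 3).
r=-5: eigenvector (0, 1, 0).
r=4: eigenvector (-1, 0, 2).
P = [[-2, 0, -1], [0, 1, 0], [3, 0, 2]], D = diag(-4, -5, 4), P⁻¹ = [[-2, 0, -1], [0, 1, 0], [3, 0, 2]].
L³ = P·diag(-64, -125, 64)·P⁻¹ = [[-448, 0, -256], [0, -125, 0], [768, 0, 448]].
The requested entry is -448.

-448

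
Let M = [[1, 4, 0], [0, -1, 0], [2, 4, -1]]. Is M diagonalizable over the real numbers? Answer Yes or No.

Characteristic polynomial: p(t) = t^3 + t^2 - t - 1 = (t - 1)(t + 1)^2.
t = -1 has algebraic multiplicity 2; rank(M + 1I) = 1, so geometric multiplicity = 2.
Every eigenvalue has geometric = algebraic multiplicity, so M is diagonalizable.

Yes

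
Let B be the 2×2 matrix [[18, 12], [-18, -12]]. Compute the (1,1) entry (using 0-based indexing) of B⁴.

Characteristic polynomial: t^2 - 6t = t(t - 6), so the eigenvalues are 0, 6.
t=0: eigenvector (-2, 3).
t=6: eigenvector (-1, 1).
P = [[-2, -1], [3, 1]], D = diag(0, 6), P⁻¹ = [[1, 1], [-3, -2]].
B⁴ = P·diag(0, 1296)·P⁻¹ = [[3888, 2592], [-3888, -2592]].
The requested entry is -2592.

-2592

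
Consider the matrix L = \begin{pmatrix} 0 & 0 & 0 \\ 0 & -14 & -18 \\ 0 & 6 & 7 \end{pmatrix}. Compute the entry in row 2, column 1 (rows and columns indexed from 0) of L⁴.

-1218

Characteristic polynomial: r^3 + 7r^2 + 10r = r(r + 2)(r + 5), so the eigenvalues are -5, -2, 0.
r=0: eigenvector (1, 0, 0).
r=-2: eigenvector (0, -3, 2).
r=-5: eigenvector (0, -2, 1).
P = [[1, 0, 0], [0, -3, -2], [0, 2, 1]], D = diag(0, -2, -5), P⁻¹ = [[1, 0, 0], [0, 1, 2], [0, -2, -3]].
L⁴ = P·diag(0, 16, 625)·P⁻¹ = [[0, 0, 0], [0, 2452, 3654], [0, -1218, -1811]].
The requested entry is -1218.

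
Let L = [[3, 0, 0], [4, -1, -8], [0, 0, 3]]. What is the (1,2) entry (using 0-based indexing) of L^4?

-160

Characteristic polynomial: r^3 - 5r^2 + 3r + 9 = (r - 3)^2(r + 1), so the eigenvalues are -1, 3, 3.
r=3: eigenvector (2, 0, 1).
r=-1: eigenvector (0, 1, 0).
r=3: eigenvector (1, 1, 0).
P = [[2, 0, 1], [0, 1, 1], [1, 0, 0]], D = diag(3, -1, 3), P⁻¹ = [[0, 0, 1], [-1, 1, 2], [1, 0, -2]].
L⁴ = P·diag(81, 1, 81)·P⁻¹ = [[81, 0, 0], [80, 1, -160], [0, 0, 81]].
The requested entry is -160.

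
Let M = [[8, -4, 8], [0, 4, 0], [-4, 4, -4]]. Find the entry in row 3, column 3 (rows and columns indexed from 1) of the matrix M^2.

Characteristic polynomial: λ^3 - 8λ^2 + 16λ = λ(λ - 4)^2, so the eigenvalues are 0, 4, 4.
λ=4: eigenvector (2, 0, -1).
λ=4: eigenvector (-1, 1, 1).
λ=0: eigenvector (-1, 0, 1).
P = [[2, -1, -1], [0, 1, 0], [-1, 1, 1]], D = diag(4, 4, 0), P⁻¹ = [[1, 0, 1], [0, 1, 0], [1, -1, 2]].
M² = P·diag(16, 16, 0)·P⁻¹ = [[32, -16, 32], [0, 16, 0], [-16, 16, -16]].
The requested entry is -16.

-16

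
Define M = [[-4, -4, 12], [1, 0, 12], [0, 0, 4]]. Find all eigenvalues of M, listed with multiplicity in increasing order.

-2, -2, 4

Characteristic polynomial: p(r) = r^3 - 12r - 16 = (r - 4)(r + 2)^2.
Roots (with multiplicity): -2, -2, 4.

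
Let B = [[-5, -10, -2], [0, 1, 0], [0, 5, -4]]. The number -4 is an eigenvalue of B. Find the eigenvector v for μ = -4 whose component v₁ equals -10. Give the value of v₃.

B + 4I = [[-1, -10, -2], [0, 5, 0], [0, 5, 0]].
Solving (B + 4I)v = 0 gives the eigenspace spanned by (-10, 0, 5).
With v₁ = -10, v = (-10, 0, 5), so v₃ = 5.

5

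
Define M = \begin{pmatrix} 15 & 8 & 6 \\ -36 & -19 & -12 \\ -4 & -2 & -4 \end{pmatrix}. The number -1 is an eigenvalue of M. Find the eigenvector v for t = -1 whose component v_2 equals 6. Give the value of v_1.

-3

M + 1I = [[16, 8, 6], [-36, -18, -12], [-4, -2, -3]].
Solving (M + 1I)v = 0 gives the eigenspace spanned by (-3, 6, 0).
With v_2 = 6, v = (-3, 6, 0), so v_1 = -3.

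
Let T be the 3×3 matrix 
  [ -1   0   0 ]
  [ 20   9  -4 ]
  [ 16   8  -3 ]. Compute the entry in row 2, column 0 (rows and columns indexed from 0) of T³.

Characteristic polynomial: λ^3 - 5λ^2 - λ + 5 = (λ - 5)(λ - 1)(λ + 1), so the eigenvalues are -1, 1, 5.
λ=-1: eigenvector (1, -2, 0).
λ=1: eigenvector (0, 1, 2).
λ=5: eigenvector (0, 1, 1).
P = [[1, 0, 0], [-2, 1, 1], [0, 2, 1]], D = diag(-1, 1, 5), P⁻¹ = [[1, 0, 0], [-2, -1, 1], [4, 2, -1]].
T³ = P·diag(-1, 1, 125)·P⁻¹ = [[-1, 0, 0], [500, 249, -124], [496, 248, -123]].
The requested entry is 496.

496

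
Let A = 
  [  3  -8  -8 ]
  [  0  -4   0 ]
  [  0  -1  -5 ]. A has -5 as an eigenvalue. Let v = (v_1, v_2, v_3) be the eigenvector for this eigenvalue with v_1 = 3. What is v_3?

A + 5I = [[8, -8, -8], [0, 1, 0], [0, -1, 0]].
Solving (A + 5I)v = 0 gives the eigenspace spanned by (3, 0, 3).
With v_1 = 3, v = (3, 0, 3), so v_3 = 3.

3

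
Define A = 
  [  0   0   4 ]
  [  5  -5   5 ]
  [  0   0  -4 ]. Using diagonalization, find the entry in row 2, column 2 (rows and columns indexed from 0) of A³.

Characteristic polynomial: μ^3 + 9μ^2 + 20μ = μ(μ + 4)(μ + 5), so the eigenvalues are -5, -4, 0.
μ=0: eigenvector (1, 1, 0).
μ=-5: eigenvector (0, 1, 0).
μ=-4: eigenvector (-1, 0, 1).
P = [[1, 0, -1], [1, 1, 0], [0, 0, 1]], D = diag(0, -5, -4), P⁻¹ = [[1, 0, 1], [-1, 1, -1], [0, 0, 1]].
A³ = P·diag(0, -125, -64)·P⁻¹ = [[0, 0, 64], [125, -125, 125], [0, 0, -64]].
The requested entry is -64.

-64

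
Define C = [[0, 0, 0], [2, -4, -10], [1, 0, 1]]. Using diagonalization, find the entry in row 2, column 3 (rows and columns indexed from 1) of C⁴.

510

Characteristic polynomial: s^3 + 3s^2 - 4s = s(s - 1)(s + 4), so the eigenvalues are -4, 0, 1.
s=0: eigenvector (1, 3, -1).
s=1: eigenvector (0, -2, 1).
s=-4: eigenvector (0, 1, 0).
P = [[1, 0, 0], [3, -2, 1], [-1, 1, 0]], D = diag(0, 1, -4), P⁻¹ = [[1, 0, 0], [1, 0, 1], [-1, 1, 2]].
C⁴ = P·diag(0, 1, 256)·P⁻¹ = [[0, 0, 0], [-258, 256, 510], [1, 0, 1]].
The requested entry is 510.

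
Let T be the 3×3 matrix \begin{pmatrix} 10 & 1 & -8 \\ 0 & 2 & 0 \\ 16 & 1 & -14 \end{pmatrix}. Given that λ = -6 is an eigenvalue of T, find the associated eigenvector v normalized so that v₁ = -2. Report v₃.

-4

T + 6I = [[16, 1, -8], [0, 8, 0], [16, 1, -8]].
Solving (T + 6I)v = 0 gives the eigenspace spanned by (-2, 0, -4).
With v₁ = -2, v = (-2, 0, -4), so v₃ = -4.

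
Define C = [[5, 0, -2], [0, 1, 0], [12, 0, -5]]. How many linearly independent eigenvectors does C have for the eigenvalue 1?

2

C − 1I = [[4, 0, -2], [0, 0, 0], [12, 0, -6]].
This matrix has rank 1, so its null space has dimension 3 − 1 = 2.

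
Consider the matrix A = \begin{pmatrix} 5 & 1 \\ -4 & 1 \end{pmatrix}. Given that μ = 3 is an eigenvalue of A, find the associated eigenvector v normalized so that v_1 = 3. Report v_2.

-6

A − 3I = [[2, 1], [-4, -2]].
Solving (A − 3I)v = 0 gives the eigenspace spanned by (3, -6).
With v_1 = 3, v = (3, -6), so v_2 = -6.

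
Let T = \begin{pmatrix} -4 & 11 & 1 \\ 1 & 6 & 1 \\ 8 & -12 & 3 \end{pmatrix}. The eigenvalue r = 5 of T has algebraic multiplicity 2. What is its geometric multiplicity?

1

T − 5I = [[-9, 11, 1], [1, 1, 1], [8, -12, -2]].
This matrix has rank 2, so its null space has dimension 3 − 2 = 1.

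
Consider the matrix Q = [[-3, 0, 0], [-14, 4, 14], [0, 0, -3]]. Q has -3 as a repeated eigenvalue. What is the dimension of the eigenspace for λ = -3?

2

Q + 3I = [[0, 0, 0], [-14, 7, 14], [0, 0, 0]].
This matrix has rank 1, so its null space has dimension 3 − 1 = 2.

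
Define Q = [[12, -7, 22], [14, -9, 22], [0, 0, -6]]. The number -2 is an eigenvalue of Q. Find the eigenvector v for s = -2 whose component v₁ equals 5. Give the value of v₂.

10

Q + 2I = [[14, -7, 22], [14, -7, 22], [0, 0, -4]].
Solving (Q + 2I)v = 0 gives the eigenspace spanned by (5, 10, 0).
With v₁ = 5, v = (5, 10, 0), so v₂ = 10.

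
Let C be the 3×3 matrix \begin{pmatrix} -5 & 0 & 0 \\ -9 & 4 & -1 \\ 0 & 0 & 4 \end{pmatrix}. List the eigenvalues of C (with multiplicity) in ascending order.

Characteristic polynomial: p(r) = r^3 - 3r^2 - 24r + 80 = (r - 4)^2(r + 5).
Roots (with multiplicity): -5, 4, 4.

-5, 4, 4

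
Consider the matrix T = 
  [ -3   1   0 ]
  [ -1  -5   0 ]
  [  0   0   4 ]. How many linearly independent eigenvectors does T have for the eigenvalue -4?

1

T + 4I = [[1, 1, 0], [-1, -1, 0], [0, 0, 8]].
This matrix has rank 2, so its null space has dimension 3 − 2 = 1.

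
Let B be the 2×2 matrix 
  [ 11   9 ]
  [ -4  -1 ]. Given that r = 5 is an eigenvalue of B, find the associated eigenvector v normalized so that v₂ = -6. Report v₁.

B − 5I = [[6, 9], [-4, -6]].
Solving (B − 5I)v = 0 gives the eigenspace spanned by (9, -6).
With v₂ = -6, v = (9, -6), so v₁ = 9.

9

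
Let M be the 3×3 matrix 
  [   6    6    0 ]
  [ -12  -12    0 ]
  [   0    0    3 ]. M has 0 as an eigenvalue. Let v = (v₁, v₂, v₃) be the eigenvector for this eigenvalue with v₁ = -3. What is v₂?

3

M = [[6, 6, 0], [-12, -12, 0], [0, 0, 3]].
Solving (M)v = 0 gives the eigenspace spanned by (-3, 3, 0).
With v₁ = -3, v = (-3, 3, 0), so v₂ = 3.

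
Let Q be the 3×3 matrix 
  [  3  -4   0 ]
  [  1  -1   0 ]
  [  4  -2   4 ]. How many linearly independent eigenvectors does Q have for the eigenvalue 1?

Q − 1I = [[2, -4, 0], [1, -2, 0], [4, -2, 3]].
This matrix has rank 2, so its null space has dimension 3 − 2 = 1.

1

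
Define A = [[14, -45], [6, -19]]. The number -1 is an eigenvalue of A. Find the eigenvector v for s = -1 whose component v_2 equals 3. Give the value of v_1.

A + 1I = [[15, -45], [6, -18]].
Solving (A + 1I)v = 0 gives the eigenspace spanned by (9, 3).
With v_2 = 3, v = (9, 3), so v_1 = 9.

9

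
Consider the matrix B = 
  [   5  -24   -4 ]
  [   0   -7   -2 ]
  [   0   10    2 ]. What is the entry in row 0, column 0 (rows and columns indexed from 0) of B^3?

Characteristic polynomial: λ^3 - 19λ - 30 = (λ - 5)(λ + 2)(λ + 3), so the eigenvalues are -3, -2, 5.
λ=5: eigenvector (1, 0, 0).
λ=-2: eigenvector (-4, -2, 5).
λ=-3: eigenvector (2, 1, -2).
P = [[1, -4, 2], [0, -2, 1], [0, 5, -2]], D = diag(5, -2, -3), P⁻¹ = [[1, -2, 0], [0, 2, 1], [0, 5, 2]].
B³ = P·diag(125, -8, -27)·P⁻¹ = [[125, -456, -76], [0, -103, -38], [0, 190, 68]].
The requested entry is 125.

125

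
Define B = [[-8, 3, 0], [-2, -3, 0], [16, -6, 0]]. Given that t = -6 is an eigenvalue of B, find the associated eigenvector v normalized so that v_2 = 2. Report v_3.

-6

B + 6I = [[-2, 3, 0], [-2, 3, 0], [16, -6, 6]].
Solving (B + 6I)v = 0 gives the eigenspace spanned by (3, 2, -6).
With v_2 = 2, v = (3, 2, -6), so v_3 = -6.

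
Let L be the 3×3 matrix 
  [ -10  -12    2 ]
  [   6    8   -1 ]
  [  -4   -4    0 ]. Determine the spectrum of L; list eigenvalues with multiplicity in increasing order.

-2, -2, 2

Characteristic polynomial: p(λ) = λ^3 + 2λ^2 - 4λ - 8 = (λ - 2)(λ + 2)^2.
Roots (with multiplicity): -2, -2, 2.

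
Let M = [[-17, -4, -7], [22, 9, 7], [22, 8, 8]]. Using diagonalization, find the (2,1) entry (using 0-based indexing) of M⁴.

1248

Characteristic polynomial: μ^3 - 31μ + 30 = (μ - 5)(μ - 1)(μ + 6), so the eigenvalues are -6, 1, 5.
μ=5: eigenvector (-1, 2, 2).
μ=1: eigenvector (-1, 1, 2).
μ=-6: eigenvector (1, -1, -1).
P = [[-1, -1, 1], [2, 1, -1], [2, 2, -1]], D = diag(5, 1, -6), P⁻¹ = [[1, 1, 0], [0, -1, 1], [2, 0, 1]].
M⁴ = P·diag(625, 1, 1296)·P⁻¹ = [[1967, -624, 1295], [-1342, 1249, -1295], [-1342, 1248, -1294]].
The requested entry is 1248.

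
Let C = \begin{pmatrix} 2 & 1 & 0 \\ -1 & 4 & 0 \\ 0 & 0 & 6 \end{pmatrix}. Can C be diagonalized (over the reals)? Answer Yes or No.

Characteristic polynomial: p(λ) = λ^3 - 12λ^2 + 45λ - 54 = (λ - 6)(λ - 3)^2.
λ = 3 has algebraic multiplicity 2; rank(C − 3I) = 2, so geometric multiplicity = 1.
Geometric multiplicity < algebraic multiplicity, so C is not diagonalizable.

No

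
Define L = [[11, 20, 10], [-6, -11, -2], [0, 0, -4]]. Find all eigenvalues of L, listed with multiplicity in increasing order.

-4, -1, 1

Characteristic polynomial: p(λ) = λ^3 + 4λ^2 - λ - 4 = (λ - 1)(λ + 1)(λ + 4).
Roots (with multiplicity): -4, -1, 1.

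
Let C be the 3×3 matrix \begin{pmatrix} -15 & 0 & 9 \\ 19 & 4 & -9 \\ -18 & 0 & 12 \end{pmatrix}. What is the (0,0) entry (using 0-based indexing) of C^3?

-459

Characteristic polynomial: λ^3 - λ^2 - 30λ + 72 = (λ - 4)(λ - 3)(λ + 6), so the eigenvalues are -6, 3, 4.
λ=-6: eigenvector (-1, 1, -1).
λ=4: eigenvector (0, 1, 0).
λ=3: eigenvector (1, -1, 2).
P = [[-1, 0, 1], [1, 1, -1], [-1, 0, 2]], D = diag(-6, 4, 3), P⁻¹ = [[-2, 0, 1], [1, 1, 0], [-1, 0, 1]].
C³ = P·diag(-216, 64, 27)·P⁻¹ = [[-459, 0, 243], [523, 64, -243], [-486, 0, 270]].
The requested entry is -459.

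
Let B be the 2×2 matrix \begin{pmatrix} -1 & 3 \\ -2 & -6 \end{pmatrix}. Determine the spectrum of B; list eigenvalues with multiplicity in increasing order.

Characteristic polynomial: p(r) = r^2 + 7r + 12 = (r + 3)(r + 4).
Roots (with multiplicity): -4, -3.

-4, -3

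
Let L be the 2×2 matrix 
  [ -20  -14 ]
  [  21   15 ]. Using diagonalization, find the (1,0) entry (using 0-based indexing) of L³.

Characteristic polynomial: r^2 + 5r - 6 = (r - 1)(r + 6), so the eigenvalues are -6, 1.
r=1: eigenvector (-2, 3).
r=-6: eigenvector (-1, 1).
P = [[-2, -1], [3, 1]], D = diag(1, -6), P⁻¹ = [[1, 1], [-3, -2]].
L³ = P·diag(1, -216)·P⁻¹ = [[-650, -434], [651, 435]].
The requested entry is 651.

651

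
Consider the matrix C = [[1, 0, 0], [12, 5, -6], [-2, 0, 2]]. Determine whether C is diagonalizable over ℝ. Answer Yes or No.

Yes

Characteristic polynomial: p(λ) = λ^3 - 8λ^2 + 17λ - 10 = (λ - 5)(λ - 2)(λ - 1).
All 3 eigenvalues are distinct, so C is diagonalizable.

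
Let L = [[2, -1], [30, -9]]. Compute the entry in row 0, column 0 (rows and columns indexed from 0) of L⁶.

-16106

Characteristic polynomial: r^2 + 7r + 12 = (r + 3)(r + 4), so the eigenvalues are -4, -3.
r=-3: eigenvector (1, 5).
r=-4: eigenvector (1, 6).
P = [[1, 1], [5, 6]], D = diag(-3, -4), P⁻¹ = [[6, -1], [-5, 1]].
L⁶ = P·diag(729, 4096)·P⁻¹ = [[-16106, 3367], [-101010, 20931]].
The requested entry is -16106.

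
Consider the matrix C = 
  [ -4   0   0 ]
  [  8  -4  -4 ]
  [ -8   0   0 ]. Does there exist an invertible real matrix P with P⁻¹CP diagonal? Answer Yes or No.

Yes

Characteristic polynomial: p(t) = t^3 + 8t^2 + 16t = t(t + 4)^2.
t = -4 has algebraic multiplicity 2; rank(C + 4I) = 1, so geometric multiplicity = 2.
Every eigenvalue has geometric = algebraic multiplicity, so C is diagonalizable.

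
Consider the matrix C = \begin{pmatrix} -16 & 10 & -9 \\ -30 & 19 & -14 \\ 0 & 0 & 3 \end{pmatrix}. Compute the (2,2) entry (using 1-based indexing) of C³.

259

Characteristic polynomial: s^3 - 6s^2 + 5s + 12 = (s - 4)(s - 3)(s + 1), so the eigenvalues are -1, 3, 4.
s=4: eigenvector (-1, -2, 0).
s=-1: eigenvector (2, 3, 0).
s=3: eigenvector (-1, -1, 1).
P = [[-1, 2, -1], [-2, 3, -1], [0, 0, 1]], D = diag(4, -1, 3), P⁻¹ = [[3, -2, 1], [2, -1, 1], [0, 0, 1]].
C³ = P·diag(64, -1, 27)·P⁻¹ = [[-196, 130, -93], [-390, 259, -158], [0, 0, 27]].
The requested entry is 259.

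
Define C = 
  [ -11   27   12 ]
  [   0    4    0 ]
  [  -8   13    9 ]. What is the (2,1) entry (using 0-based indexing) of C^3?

Characteristic polynomial: λ^3 - 2λ^2 - 11λ + 12 = (λ - 4)(λ - 1)(λ + 3), so the eigenvalues are -3, 1, 4.
λ=-3: eigenvector (3, 0, 2).
λ=4: eigenvector (1, 1, -1).
λ=1: eigenvector (1, 0, 1).
P = [[3, 1, 1], [0, 1, 0], [2, -1, 1]], D = diag(-3, 4, 1), P⁻¹ = [[1, -2, -1], [0, 1, 0], [-2, 5, 3]].
C³ = P·diag(-27, 64, 1)·P⁻¹ = [[-83, 231, 84], [0, 64, 0], [-56, 49, 57]].
The requested entry is 49.

49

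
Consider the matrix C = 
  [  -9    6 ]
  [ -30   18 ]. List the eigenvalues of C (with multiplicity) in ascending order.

Characteristic polynomial: p(μ) = μ^2 - 9μ + 18 = (μ - 6)(μ - 3).
Roots (with multiplicity): 3, 6.

3, 6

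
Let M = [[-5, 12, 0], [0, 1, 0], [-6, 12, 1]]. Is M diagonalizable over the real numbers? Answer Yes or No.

Yes

Characteristic polynomial: p(r) = r^3 + 3r^2 - 9r + 5 = (r - 1)^2(r + 5).
r = 1 has algebraic multiplicity 2; rank(M − 1I) = 1, so geometric multiplicity = 2.
Every eigenvalue has geometric = algebraic multiplicity, so M is diagonalizable.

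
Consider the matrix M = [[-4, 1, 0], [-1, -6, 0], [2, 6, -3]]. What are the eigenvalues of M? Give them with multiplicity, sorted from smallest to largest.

-5, -5, -3

Characteristic polynomial: p(s) = s^3 + 13s^2 + 55s + 75 = (s + 3)(s + 5)^2.
Roots (with multiplicity): -5, -5, -3.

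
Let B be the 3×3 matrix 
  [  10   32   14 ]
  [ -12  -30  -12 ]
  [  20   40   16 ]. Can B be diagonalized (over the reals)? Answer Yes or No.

Characteristic polynomial: p(s) = s^3 + 4s^2 - 36s - 144 = (s - 6)(s + 4)(s + 6).
All 3 eigenvalues are distinct, so B is diagonalizable.

Yes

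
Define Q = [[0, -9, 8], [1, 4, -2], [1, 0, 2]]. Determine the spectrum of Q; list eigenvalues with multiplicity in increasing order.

1, 1, 4

Characteristic polynomial: p(s) = s^3 - 6s^2 + 9s - 4 = (s - 4)(s - 1)^2.
Roots (with multiplicity): 1, 1, 4.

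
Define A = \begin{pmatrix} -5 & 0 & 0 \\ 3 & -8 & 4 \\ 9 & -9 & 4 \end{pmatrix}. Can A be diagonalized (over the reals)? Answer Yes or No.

Characteristic polynomial: p(t) = t^3 + 9t^2 + 24t + 20 = (t + 2)^2(t + 5).
t = -2 has algebraic multiplicity 2; rank(A + 2I) = 2, so geometric multiplicity = 1.
Geometric multiplicity < algebraic multiplicity, so A is not diagonalizable.

No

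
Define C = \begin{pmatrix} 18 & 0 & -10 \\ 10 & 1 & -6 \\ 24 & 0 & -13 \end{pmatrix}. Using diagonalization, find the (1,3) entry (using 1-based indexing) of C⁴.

-650

Characteristic polynomial: r^3 - 6r^2 + 11r - 6 = (r - 3)(r - 2)(r - 1), so the eigenvalues are 1, 2, 3.
r=1: eigenvector (0, 1, 0).
r=2: eigenvector (5, 2, 8).
r=3: eigenvector (-2, -1, -3).
P = [[0, 5, -2], [1, 2, -1], [0, 8, -3]], D = diag(1, 2, 3), P⁻¹ = [[-2, 1, 1], [-3, 0, 2], [-8, 0, 5]].
C⁴ = P·diag(1, 16, 81)·P⁻¹ = [[1056, 0, -650], [550, 1, -340], [1560, 0, -959]].
The requested entry is -650.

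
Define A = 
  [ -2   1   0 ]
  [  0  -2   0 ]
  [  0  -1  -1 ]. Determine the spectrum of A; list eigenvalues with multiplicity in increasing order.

Characteristic polynomial: p(r) = r^3 + 5r^2 + 8r + 4 = (r + 1)(r + 2)^2.
Roots (with multiplicity): -2, -2, -1.

-2, -2, -1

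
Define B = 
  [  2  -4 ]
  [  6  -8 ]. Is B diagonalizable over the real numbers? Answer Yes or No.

Yes

Characteristic polynomial: p(μ) = μ^2 + 6μ + 8 = (μ + 2)(μ + 4).
All 2 eigenvalues are distinct, so B is diagonalizable.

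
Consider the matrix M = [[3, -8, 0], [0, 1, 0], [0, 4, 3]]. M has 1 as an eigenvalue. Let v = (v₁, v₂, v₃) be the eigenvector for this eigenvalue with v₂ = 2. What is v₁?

8

M − 1I = [[2, -8, 0], [0, 0, 0], [0, 4, 2]].
Solving (M − 1I)v = 0 gives the eigenspace spanned by (8, 2, -4).
With v₂ = 2, v = (8, 2, -4), so v₁ = 8.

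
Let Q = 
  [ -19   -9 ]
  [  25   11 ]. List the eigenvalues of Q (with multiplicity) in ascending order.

Characteristic polynomial: p(s) = s^2 + 8s + 16 = (s + 4)^2.
Roots (with multiplicity): -4, -4.

-4, -4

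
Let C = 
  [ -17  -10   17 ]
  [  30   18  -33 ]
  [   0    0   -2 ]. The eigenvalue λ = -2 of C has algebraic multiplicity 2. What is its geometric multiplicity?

1

C + 2I = [[-15, -10, 17], [30, 20, -33], [0, 0, 0]].
This matrix has rank 2, so its null space has dimension 3 − 2 = 1.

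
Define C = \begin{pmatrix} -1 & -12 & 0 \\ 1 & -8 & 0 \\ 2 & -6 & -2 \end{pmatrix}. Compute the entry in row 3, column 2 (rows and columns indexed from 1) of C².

Characteristic polynomial: r^3 + 11r^2 + 38r + 40 = (r + 2)(r + 4)(r + 5), so the eigenvalues are -5, -4, -2.
r=-2: eigenvector (0, 0, 1).
r=-4: eigenvector (-4, -1, 1).
r=-5: eigenvector (3, 1, 0).
P = [[0, -4, 3], [0, -1, 1], [1, 1, 0]], D = diag(-2, -4, -5), P⁻¹ = [[1, -3, 1], [-1, 3, 0], [-1, 4, 0]].
C² = P·diag(4, 16, 25)·P⁻¹ = [[-11, 108, 0], [-9, 52, 0], [-12, 36, 4]].
The requested entry is 36.

36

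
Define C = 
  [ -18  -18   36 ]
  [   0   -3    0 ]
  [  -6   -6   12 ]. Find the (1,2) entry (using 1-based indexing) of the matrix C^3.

-1134

Characteristic polynomial: t^3 + 9t^2 + 18t = t(t + 3)(t + 6), so the eigenvalues are -6, -3, 0.
t=-6: eigenvector (3, 0, 1).
t=-3: eigenvector (-6, 1, -2).
t=0: eigenvector (2, 0, 1).
P = [[3, -6, 2], [0, 1, 0], [1, -2, 1]], D = diag(-6, -3, 0), P⁻¹ = [[1, 2, -2], [0, 1, 0], [-1, 0, 3]].
C³ = P·diag(-216, -27, 0)·P⁻¹ = [[-648, -1134, 1296], [0, -27, 0], [-216, -378, 432]].
The requested entry is -1134.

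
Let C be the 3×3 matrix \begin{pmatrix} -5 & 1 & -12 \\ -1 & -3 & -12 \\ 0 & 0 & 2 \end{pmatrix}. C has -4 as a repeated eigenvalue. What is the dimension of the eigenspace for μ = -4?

C + 4I = [[-1, 1, -12], [-1, 1, -12], [0, 0, 6]].
This matrix has rank 2, so its null space has dimension 3 − 2 = 1.

1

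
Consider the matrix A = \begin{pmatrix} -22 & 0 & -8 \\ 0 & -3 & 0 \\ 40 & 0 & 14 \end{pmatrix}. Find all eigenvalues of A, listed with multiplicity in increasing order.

Characteristic polynomial: p(r) = r^3 + 11r^2 + 36r + 36 = (r + 2)(r + 3)(r + 6).
Roots (with multiplicity): -6, -3, -2.

-6, -3, -2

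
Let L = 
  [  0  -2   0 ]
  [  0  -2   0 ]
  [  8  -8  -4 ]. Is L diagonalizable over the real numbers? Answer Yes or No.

Yes

Characteristic polynomial: p(t) = t^3 + 6t^2 + 8t = t(t + 2)(t + 4).
All 3 eigenvalues are distinct, so L is diagonalizable.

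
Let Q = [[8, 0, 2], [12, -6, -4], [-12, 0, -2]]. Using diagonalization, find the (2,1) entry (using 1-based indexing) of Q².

Characteristic polynomial: μ^3 - 28μ + 48 = (μ - 4)(μ - 2)(μ + 6), so the eigenvalues are -6, 2, 4.
μ=2: eigenvector (-1, -3, 3).
μ=-6: eigenvector (0, 1, 0).
μ=4: eigenvector (-1, -2, 2).
P = [[-1, 0, -1], [-3, 1, -2], [3, 0, 2]], D = diag(2, -6, 4), P⁻¹ = [[2, 0, 1], [0, 1, 1], [-3, 0, -1]].
Q² = P·diag(4, 36, 16)·P⁻¹ = [[40, 0, 12], [72, 36, 56], [-72, 0, -20]].
The requested entry is 72.

72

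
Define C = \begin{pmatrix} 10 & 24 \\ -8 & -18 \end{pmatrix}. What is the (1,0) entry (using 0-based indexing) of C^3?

-416

Characteristic polynomial: λ^2 + 8λ + 12 = (λ + 2)(λ + 6), so the eigenvalues are -6, -2.
λ=-2: eigenvector (2, -1).
λ=-6: eigenvector (3, -2).
P = [[2, 3], [-1, -2]], D = diag(-2, -6), P⁻¹ = [[2, 3], [-1, -2]].
C³ = P·diag(-8, -216)·P⁻¹ = [[616, 1248], [-416, -840]].
The requested entry is -416.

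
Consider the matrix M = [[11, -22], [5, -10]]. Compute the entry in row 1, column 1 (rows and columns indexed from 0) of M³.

Characteristic polynomial: r^2 - r = r(r - 1), so the eigenvalues are 0, 1.
r=1: eigenvector (11, 5).
r=0: eigenvector (2, 1).
P = [[11, 2], [5, 1]], D = diag(1, 0), P⁻¹ = [[1, -2], [-5, 11]].
M³ = P·diag(1, 0)·P⁻¹ = [[11, -22], [5, -10]].
The requested entry is -10.

-10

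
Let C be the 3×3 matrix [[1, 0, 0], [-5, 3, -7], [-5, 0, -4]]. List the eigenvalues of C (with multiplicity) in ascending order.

-4, 1, 3

Characteristic polynomial: p(λ) = λ^3 - 13λ + 12 = (λ - 3)(λ - 1)(λ + 4).
Roots (with multiplicity): -4, 1, 3.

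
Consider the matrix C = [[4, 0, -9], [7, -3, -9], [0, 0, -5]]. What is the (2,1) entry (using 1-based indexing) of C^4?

175

Characteristic polynomial: s^3 + 4s^2 - 17s - 60 = (s - 4)(s + 3)(s + 5), so the eigenvalues are -5, -3, 4.
s=-5: eigenvector (1, 1, 1).
s=-3: eigenvector (0, 1, 0).
s=4: eigenvector (1, 1, 0).
P = [[1, 0, 1], [1, 1, 1], [1, 0, 0]], D = diag(-5, -3, 4), P⁻¹ = [[0, 0, 1], [-1, 1, 0], [1, 0, -1]].
C⁴ = P·diag(625, 81, 256)·P⁻¹ = [[256, 0, 369], [175, 81, 369], [0, 0, 625]].
The requested entry is 175.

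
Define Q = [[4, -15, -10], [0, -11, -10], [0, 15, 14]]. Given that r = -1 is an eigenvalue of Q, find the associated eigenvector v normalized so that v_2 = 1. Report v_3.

Q + 1I = [[5, -15, -10], [0, -10, -10], [0, 15, 15]].
Solving (Q + 1I)v = 0 gives the eigenspace spanned by (1, 1, -1).
With v_2 = 1, v = (1, 1, -1), so v_3 = -1.

-1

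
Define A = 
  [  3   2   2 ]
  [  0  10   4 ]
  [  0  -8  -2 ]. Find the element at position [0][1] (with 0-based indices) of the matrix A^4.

Characteristic polynomial: t^3 - 11t^2 + 36t - 36 = (t - 6)(t - 3)(t - 2), so the eigenvalues are 2, 3, 6.
t=3: eigenvector (1, 0, 0).
t=2: eigenvector (-2, -1, 2).
t=6: eigenvector (0, 1, -1).
P = [[1, -2, 0], [0, -1, 1], [0, 2, -1]], D = diag(3, 2, 6), P⁻¹ = [[1, 2, 2], [0, 1, 1], [0, 2, 1]].
A⁴ = P·diag(81, 16, 1296)·P⁻¹ = [[81, 130, 130], [0, 2576, 1280], [0, -2560, -1264]].
The requested entry is 130.

130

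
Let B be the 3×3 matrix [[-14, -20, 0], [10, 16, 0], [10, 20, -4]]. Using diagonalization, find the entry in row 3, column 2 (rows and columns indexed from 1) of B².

40

Characteristic polynomial: t^3 + 2t^2 - 32t - 96 = (t - 6)(t + 4)^2, so the eigenvalues are -4, -4, 6.
t=6: eigenvector (1, -1, -1).
t=-4: eigenvector (2, -1, 0).
t=-4: eigenvector (0, 0, 1).
P = [[1, 2, 0], [-1, -1, 0], [-1, 0, 1]], D = diag(6, -4, -4), P⁻¹ = [[-1, -2, 0], [1, 1, 0], [-1, -2, 1]].
B² = P·diag(36, 16, 16)·P⁻¹ = [[-4, -40, 0], [20, 56, 0], [20, 40, 16]].
The requested entry is 40.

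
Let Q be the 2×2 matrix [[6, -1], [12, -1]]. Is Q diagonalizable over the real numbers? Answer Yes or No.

Yes

Characteristic polynomial: p(t) = t^2 - 5t + 6 = (t - 3)(t - 2).
All 2 eigenvalues are distinct, so Q is diagonalizable.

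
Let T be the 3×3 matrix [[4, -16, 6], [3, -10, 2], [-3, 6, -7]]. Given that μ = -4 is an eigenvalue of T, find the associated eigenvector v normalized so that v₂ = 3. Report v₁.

6

T + 4I = [[8, -16, 6], [3, -6, 2], [-3, 6, -3]].
Solving (T + 4I)v = 0 gives the eigenspace spanned by (6, 3, 0).
With v₂ = 3, v = (6, 3, 0), so v₁ = 6.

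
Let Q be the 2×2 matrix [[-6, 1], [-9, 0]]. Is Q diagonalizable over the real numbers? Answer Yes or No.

No

Characteristic polynomial: p(μ) = μ^2 + 6μ + 9 = (μ + 3)^2.
μ = -3 has algebraic multiplicity 2; rank(Q + 3I) = 1, so geometric multiplicity = 1.
Geometric multiplicity < algebraic multiplicity, so Q is not diagonalizable.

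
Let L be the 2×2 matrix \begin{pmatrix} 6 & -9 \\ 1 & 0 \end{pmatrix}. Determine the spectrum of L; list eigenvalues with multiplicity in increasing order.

3, 3

Characteristic polynomial: p(μ) = μ^2 - 6μ + 9 = (μ - 3)^2.
Roots (with multiplicity): 3, 3.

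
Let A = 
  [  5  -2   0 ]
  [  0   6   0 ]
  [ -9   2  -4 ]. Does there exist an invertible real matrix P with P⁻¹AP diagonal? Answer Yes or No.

Yes

Characteristic polynomial: p(r) = r^3 - 7r^2 - 14r + 120 = (r - 6)(r - 5)(r + 4).
All 3 eigenvalues are distinct, so A is diagonalizable.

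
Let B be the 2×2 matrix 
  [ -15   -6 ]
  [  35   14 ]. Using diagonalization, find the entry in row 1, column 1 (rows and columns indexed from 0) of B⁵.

14

Characteristic polynomial: λ^2 + λ = λ(λ + 1), so the eigenvalues are -1, 0.
λ=0: eigenvector (2, -5).
λ=-1: eigenvector (-3, 7).
P = [[2, -3], [-5, 7]], D = diag(0, -1), P⁻¹ = [[-7, -3], [-5, -2]].
B⁵ = P·diag(0, -1)·P⁻¹ = [[-15, -6], [35, 14]].
The requested entry is 14.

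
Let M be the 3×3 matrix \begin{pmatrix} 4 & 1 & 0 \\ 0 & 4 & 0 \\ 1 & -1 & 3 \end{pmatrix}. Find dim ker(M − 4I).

M − 4I = [[0, 1, 0], [0, 0, 0], [1, -1, -1]].
This matrix has rank 2, so its null space has dimension 3 − 2 = 1.

1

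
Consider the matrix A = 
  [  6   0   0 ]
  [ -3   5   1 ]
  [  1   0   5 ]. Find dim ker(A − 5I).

1

A − 5I = [[1, 0, 0], [-3, 0, 1], [1, 0, 0]].
This matrix has rank 2, so its null space has dimension 3 − 2 = 1.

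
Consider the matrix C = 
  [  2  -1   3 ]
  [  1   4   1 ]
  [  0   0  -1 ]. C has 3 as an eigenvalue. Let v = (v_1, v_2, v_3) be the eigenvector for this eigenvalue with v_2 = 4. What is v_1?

-4

C − 3I = [[-1, -1, 3], [1, 1, 1], [0, 0, -4]].
Solving (C − 3I)v = 0 gives the eigenspace spanned by (-4, 4, 0).
With v_2 = 4, v = (-4, 4, 0), so v_1 = -4.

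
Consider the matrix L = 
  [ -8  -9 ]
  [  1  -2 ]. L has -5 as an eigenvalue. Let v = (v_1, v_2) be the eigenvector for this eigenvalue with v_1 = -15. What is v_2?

L + 5I = [[-3, -9], [1, 3]].
Solving (L + 5I)v = 0 gives the eigenspace spanned by (-15, 5).
With v_1 = -15, v = (-15, 5), so v_2 = 5.

5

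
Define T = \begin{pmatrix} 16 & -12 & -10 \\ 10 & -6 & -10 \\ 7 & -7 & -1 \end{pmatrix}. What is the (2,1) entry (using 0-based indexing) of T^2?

Characteristic polynomial: μ^3 - 9μ^2 + 14μ + 24 = (μ - 6)(μ - 4)(μ + 1), so the eigenvalues are -1, 4, 6.
μ=-1: eigenvector (-2, -2, -1).
μ=4: eigenvector (1, 1, 0).
μ=6: eigenvector (1, 0, 1).
P = [[-2, 1, 1], [-2, 1, 0], [-1, 0, 1]], D = diag(-1, 4, 6), P⁻¹ = [[1, -1, -1], [2, -1, -2], [1, -1, 0]].
T² = P·diag(1, 16, 36)·P⁻¹ = [[66, -50, -30], [30, -14, -30], [35, -35, 1]].
The requested entry is -35.

-35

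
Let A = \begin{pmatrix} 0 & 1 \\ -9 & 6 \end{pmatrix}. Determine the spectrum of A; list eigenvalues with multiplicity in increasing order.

Characteristic polynomial: p(μ) = μ^2 - 6μ + 9 = (μ - 3)^2.
Roots (with multiplicity): 3, 3.

3, 3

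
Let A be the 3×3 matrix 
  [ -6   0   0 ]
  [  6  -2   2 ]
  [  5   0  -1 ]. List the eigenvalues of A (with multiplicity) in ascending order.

-6, -2, -1

Characteristic polynomial: p(λ) = λ^3 + 9λ^2 + 20λ + 12 = (λ + 1)(λ + 2)(λ + 6).
Roots (with multiplicity): -6, -2, -1.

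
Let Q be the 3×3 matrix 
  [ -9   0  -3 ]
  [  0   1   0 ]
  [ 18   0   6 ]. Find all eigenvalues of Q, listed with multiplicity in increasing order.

Characteristic polynomial: p(t) = t^3 + 2t^2 - 3t = t(t - 1)(t + 3).
Roots (with multiplicity): -3, 0, 1.

-3, 0, 1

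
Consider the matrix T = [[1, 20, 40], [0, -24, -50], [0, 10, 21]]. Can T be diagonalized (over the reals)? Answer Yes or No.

Yes

Characteristic polynomial: p(s) = s^3 + 2s^2 - 7s + 4 = (s - 1)^2(s + 4).
s = 1 has algebraic multiplicity 2; rank(T − 1I) = 1, so geometric multiplicity = 2.
Every eigenvalue has geometric = algebraic multiplicity, so T is diagonalizable.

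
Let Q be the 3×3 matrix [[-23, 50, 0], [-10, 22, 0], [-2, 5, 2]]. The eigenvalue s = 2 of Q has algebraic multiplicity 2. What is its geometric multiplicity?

Q − 2I = [[-25, 50, 0], [-10, 20, 0], [-2, 5, 0]].
This matrix has rank 2, so its null space has dimension 3 − 2 = 1.

1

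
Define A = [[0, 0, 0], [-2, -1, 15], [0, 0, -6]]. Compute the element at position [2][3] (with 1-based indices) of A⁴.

Characteristic polynomial: r^3 + 7r^2 + 6r = r(r + 1)(r + 6), so the eigenvalues are -6, -1, 0.
r=0: eigenvector (1, -2, 0).
r=-1: eigenvector (0, 1, 0).
r=-6: eigenvector (0, -3, 1).
P = [[1, 0, 0], [-2, 1, -3], [0, 0, 1]], D = diag(0, -1, -6), P⁻¹ = [[1, 0, 0], [2, 1, 3], [0, 0, 1]].
A⁴ = P·diag(0, 1, 1296)·P⁻¹ = [[0, 0, 0], [2, 1, -3885], [0, 0, 1296]].
The requested entry is -3885.

-3885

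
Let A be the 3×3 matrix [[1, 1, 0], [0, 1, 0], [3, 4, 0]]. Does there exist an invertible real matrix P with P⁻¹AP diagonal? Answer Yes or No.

Characteristic polynomial: p(s) = s^3 - 2s^2 + s = s(s - 1)^2.
s = 1 has algebraic multiplicity 2; rank(A − 1I) = 2, so geometric multiplicity = 1.
Geometric multiplicity < algebraic multiplicity, so A is not diagonalizable.

No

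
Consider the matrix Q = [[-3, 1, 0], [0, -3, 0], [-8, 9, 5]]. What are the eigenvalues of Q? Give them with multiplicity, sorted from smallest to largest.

Characteristic polynomial: p(μ) = μ^3 + μ^2 - 21μ - 45 = (μ - 5)(μ + 3)^2.
Roots (with multiplicity): -3, -3, 5.

-3, -3, 5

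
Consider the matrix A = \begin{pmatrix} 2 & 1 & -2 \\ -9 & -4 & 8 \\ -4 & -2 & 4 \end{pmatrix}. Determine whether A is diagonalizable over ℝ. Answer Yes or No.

Characteristic polynomial: p(r) = r^3 - 2r^2 + r = r(r - 1)^2.
r = 1 has algebraic multiplicity 2; rank(A − 1I) = 2, so geometric multiplicity = 1.
Geometric multiplicity < algebraic multiplicity, so A is not diagonalizable.

No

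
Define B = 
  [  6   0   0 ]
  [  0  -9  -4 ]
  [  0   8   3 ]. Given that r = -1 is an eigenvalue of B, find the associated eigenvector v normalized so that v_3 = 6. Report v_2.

-3

B + 1I = [[7, 0, 0], [0, -8, -4], [0, 8, 4]].
Solving (B + 1I)v = 0 gives the eigenspace spanned by (0, -3, 6).
With v_3 = 6, v = (0, -3, 6), so v_2 = -3.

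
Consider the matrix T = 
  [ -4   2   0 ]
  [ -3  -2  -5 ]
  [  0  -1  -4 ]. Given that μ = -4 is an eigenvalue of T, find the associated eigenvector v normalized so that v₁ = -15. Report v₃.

T + 4I = [[0, 2, 0], [-3, 2, -5], [0, -1, 0]].
Solving (T + 4I)v = 0 gives the eigenspace spanned by (-15, 0, 9).
With v₁ = -15, v = (-15, 0, 9), so v₃ = 9.

9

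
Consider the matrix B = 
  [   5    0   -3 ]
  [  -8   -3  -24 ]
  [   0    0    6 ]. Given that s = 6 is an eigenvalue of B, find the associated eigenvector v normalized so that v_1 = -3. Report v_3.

B − 6I = [[-1, 0, -3], [-8, -9, -24], [0, 0, 0]].
Solving (B − 6I)v = 0 gives the eigenspace spanned by (-3, 0, 1).
With v_1 = -3, v = (-3, 0, 1), so v_3 = 1.

1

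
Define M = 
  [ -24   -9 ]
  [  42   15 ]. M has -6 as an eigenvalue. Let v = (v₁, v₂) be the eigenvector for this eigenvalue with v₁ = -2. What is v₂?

M + 6I = [[-18, -9], [42, 21]].
Solving (M + 6I)v = 0 gives the eigenspace spanned by (-2, 4).
With v₁ = -2, v = (-2, 4), so v₂ = 4.

4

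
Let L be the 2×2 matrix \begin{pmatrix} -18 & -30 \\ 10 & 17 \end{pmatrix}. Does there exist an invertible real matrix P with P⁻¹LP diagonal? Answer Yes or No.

Yes

Characteristic polynomial: p(s) = s^2 + s - 6 = (s - 2)(s + 3).
All 2 eigenvalues are distinct, so L is diagonalizable.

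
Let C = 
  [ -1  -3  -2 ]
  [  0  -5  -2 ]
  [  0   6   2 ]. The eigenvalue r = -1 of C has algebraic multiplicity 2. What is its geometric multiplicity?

1

C + 1I = [[0, -3, -2], [0, -4, -2], [0, 6, 3]].
This matrix has rank 2, so its null space has dimension 3 − 2 = 1.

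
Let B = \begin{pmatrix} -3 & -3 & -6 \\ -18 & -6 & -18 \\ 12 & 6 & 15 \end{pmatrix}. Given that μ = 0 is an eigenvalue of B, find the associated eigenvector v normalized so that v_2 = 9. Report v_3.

B = [[-3, -3, -6], [-18, -6, -18], [12, 6, 15]].
Solving (B)v = 0 gives the eigenspace spanned by (3, 9, -6).
With v_2 = 9, v = (3, 9, -6), so v_3 = -6.

-6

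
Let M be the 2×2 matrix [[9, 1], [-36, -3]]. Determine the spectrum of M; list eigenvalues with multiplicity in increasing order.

Characteristic polynomial: p(s) = s^2 - 6s + 9 = (s - 3)^2.
Roots (with multiplicity): 3, 3.

3, 3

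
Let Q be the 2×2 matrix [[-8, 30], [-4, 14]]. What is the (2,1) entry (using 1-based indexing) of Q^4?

-480

Characteristic polynomial: μ^2 - 6μ + 8 = (μ - 4)(μ - 2), so the eigenvalues are 2, 4.
μ=2: eigenvector (3, 1).
μ=4: eigenvector (-5, -2).
P = [[3, -5], [1, -2]], D = diag(2, 4), P⁻¹ = [[2, -5], [1, -3]].
Q⁴ = P·diag(16, 256)·P⁻¹ = [[-1184, 3600], [-480, 1456]].
The requested entry is -480.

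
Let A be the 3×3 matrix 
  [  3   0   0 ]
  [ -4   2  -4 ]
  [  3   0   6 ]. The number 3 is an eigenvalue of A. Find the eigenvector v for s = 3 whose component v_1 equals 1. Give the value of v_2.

0

A − 3I = [[0, 0, 0], [-4, -1, -4], [3, 0, 3]].
Solving (A − 3I)v = 0 gives the eigenspace spanned by (1, 0, -1).
With v_1 = 1, v = (1, 0, -1), so v_2 = 0.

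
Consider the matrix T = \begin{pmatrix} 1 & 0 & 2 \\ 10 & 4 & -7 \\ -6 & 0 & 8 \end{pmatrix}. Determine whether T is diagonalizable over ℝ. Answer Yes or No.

No

Characteristic polynomial: p(r) = r^3 - 13r^2 + 56r - 80 = (r - 5)(r - 4)^2.
r = 4 has algebraic multiplicity 2; rank(T − 4I) = 2, so geometric multiplicity = 1.
Geometric multiplicity < algebraic multiplicity, so T is not diagonalizable.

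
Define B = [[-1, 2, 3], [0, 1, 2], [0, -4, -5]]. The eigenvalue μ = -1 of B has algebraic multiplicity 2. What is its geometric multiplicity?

1

B + 1I = [[0, 2, 3], [0, 2, 2], [0, -4, -4]].
This matrix has rank 2, so its null space has dimension 3 − 2 = 1.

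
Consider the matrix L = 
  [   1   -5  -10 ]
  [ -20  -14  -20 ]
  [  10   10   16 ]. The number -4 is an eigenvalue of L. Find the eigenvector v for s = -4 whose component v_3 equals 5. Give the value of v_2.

L + 4I = [[5, -5, -10], [-20, -10, -20], [10, 10, 20]].
Solving (L + 4I)v = 0 gives the eigenspace spanned by (0, -10, 5).
With v_3 = 5, v = (0, -10, 5), so v_2 = -10.

-10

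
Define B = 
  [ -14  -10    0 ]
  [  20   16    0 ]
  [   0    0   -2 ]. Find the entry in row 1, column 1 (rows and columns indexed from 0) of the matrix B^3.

496

Characteristic polynomial: s^3 - 28s - 48 = (s - 6)(s + 2)(s + 4), so the eigenvalues are -4, -2, 6.
s=-4: eigenvector (-1, 1, 0).
s=6: eigenvector (-1, 2, 0).
s=-2: eigenvector (0, 0, 1).
P = [[-1, -1, 0], [1, 2, 0], [0, 0, 1]], D = diag(-4, 6, -2), P⁻¹ = [[-2, -1, 0], [1, 1, 0], [0, 0, 1]].
B³ = P·diag(-64, 216, -8)·P⁻¹ = [[-344, -280, 0], [560, 496, 0], [0, 0, -8]].
The requested entry is 496.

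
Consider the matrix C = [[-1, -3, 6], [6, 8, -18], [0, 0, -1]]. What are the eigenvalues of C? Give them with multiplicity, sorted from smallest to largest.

Characteristic polynomial: p(λ) = λ^3 - 6λ^2 + 3λ + 10 = (λ - 5)(λ - 2)(λ + 1).
Roots (with multiplicity): -1, 2, 5.

-1, 2, 5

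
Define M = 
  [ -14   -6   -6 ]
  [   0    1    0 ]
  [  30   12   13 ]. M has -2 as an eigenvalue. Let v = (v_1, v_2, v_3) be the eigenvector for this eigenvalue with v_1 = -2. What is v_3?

M + 2I = [[-12, -6, -6], [0, 3, 0], [30, 12, 15]].
Solving (M + 2I)v = 0 gives the eigenspace spanned by (-2, 0, 4).
With v_1 = -2, v = (-2, 0, 4), so v_3 = 4.

4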